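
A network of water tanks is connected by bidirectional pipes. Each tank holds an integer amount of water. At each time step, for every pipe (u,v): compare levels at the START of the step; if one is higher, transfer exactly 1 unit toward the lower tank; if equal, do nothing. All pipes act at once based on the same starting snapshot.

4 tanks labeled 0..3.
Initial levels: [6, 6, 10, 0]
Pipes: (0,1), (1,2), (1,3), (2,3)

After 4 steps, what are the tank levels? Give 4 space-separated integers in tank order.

Step 1: flows [0=1,2->1,1->3,2->3] -> levels [6 6 8 2]
Step 2: flows [0=1,2->1,1->3,2->3] -> levels [6 6 6 4]
Step 3: flows [0=1,1=2,1->3,2->3] -> levels [6 5 5 6]
Step 4: flows [0->1,1=2,3->1,3->2] -> levels [5 7 6 4]

Answer: 5 7 6 4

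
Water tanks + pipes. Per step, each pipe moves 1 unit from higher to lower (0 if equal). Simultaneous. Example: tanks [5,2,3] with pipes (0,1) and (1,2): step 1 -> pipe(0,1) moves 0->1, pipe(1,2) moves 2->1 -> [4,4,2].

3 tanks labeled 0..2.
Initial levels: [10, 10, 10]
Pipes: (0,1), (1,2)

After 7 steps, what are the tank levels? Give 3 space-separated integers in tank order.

Answer: 10 10 10

Derivation:
Step 1: flows [0=1,1=2] -> levels [10 10 10]
  -> stable; steps 2..7 unchanged -> [10 10 10]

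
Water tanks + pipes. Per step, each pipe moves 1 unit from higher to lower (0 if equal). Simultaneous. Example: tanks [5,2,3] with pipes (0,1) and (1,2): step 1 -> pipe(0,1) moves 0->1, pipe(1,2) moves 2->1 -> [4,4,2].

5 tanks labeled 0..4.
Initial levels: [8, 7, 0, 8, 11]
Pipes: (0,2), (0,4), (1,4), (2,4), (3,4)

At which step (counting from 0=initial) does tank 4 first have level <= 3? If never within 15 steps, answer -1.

Answer: -1

Derivation:
Step 1: flows [0->2,4->0,4->1,4->2,4->3] -> levels [8 8 2 9 7]
Step 2: flows [0->2,0->4,1->4,4->2,3->4] -> levels [6 7 4 8 9]
Step 3: flows [0->2,4->0,4->1,4->2,4->3] -> levels [6 8 6 9 5]
Step 4: flows [0=2,0->4,1->4,2->4,3->4] -> levels [5 7 5 8 9]
Step 5: flows [0=2,4->0,4->1,4->2,4->3] -> levels [6 8 6 9 5]
  -> period-2 cycle (repeats step 3); tank 4 never drops to <=3
Tank 4 never reaches <=3 within 15 steps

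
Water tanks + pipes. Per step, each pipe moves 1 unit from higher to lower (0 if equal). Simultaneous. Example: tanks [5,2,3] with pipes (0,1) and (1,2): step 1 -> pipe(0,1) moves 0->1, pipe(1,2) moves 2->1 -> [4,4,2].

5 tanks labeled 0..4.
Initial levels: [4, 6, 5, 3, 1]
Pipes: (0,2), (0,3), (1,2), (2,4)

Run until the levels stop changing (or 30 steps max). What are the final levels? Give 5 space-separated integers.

Answer: 3 3 6 4 3

Derivation:
Step 1: flows [2->0,0->3,1->2,2->4] -> levels [4 5 4 4 2]
Step 2: flows [0=2,0=3,1->2,2->4] -> levels [4 4 4 4 3]
Step 3: flows [0=2,0=3,1=2,2->4] -> levels [4 4 3 4 4]
Step 4: flows [0->2,0=3,1->2,4->2] -> levels [3 3 6 4 3]
Step 5: flows [2->0,3->0,2->1,2->4] -> levels [5 4 3 3 4]
Step 6: flows [0->2,0->3,1->2,4->2] -> levels [3 3 6 4 3]
  -> period-2 cycle: step 6 state = step 4 state; never stabilizes
  -> state at step 30: (30-4) mod 2 = 0, same as step 4 -> [3 3 6 4 3]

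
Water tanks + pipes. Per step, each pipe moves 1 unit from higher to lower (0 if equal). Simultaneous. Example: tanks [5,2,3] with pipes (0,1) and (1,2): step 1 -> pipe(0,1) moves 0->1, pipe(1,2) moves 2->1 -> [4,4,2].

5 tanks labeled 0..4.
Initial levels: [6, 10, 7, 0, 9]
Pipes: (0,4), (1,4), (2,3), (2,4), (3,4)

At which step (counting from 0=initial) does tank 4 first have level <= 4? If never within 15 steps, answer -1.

Answer: 5

Derivation:
Step 1: flows [4->0,1->4,2->3,4->2,4->3] -> levels [7 9 7 2 7]
Step 2: flows [0=4,1->4,2->3,2=4,4->3] -> levels [7 8 6 4 7]
Step 3: flows [0=4,1->4,2->3,4->2,4->3] -> levels [7 7 6 6 6]
Step 4: flows [0->4,1->4,2=3,2=4,3=4] -> levels [6 6 6 6 8]
Step 5: flows [4->0,4->1,2=3,4->2,4->3] -> levels [7 7 7 7 4]
Tank 4 first reaches <=4 at step 5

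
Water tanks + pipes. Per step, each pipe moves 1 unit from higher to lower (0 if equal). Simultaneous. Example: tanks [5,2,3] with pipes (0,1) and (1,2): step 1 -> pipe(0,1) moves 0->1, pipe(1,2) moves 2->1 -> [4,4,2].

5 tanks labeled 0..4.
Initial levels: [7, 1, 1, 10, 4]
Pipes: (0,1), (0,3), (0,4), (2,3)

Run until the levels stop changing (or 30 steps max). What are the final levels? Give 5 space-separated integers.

Answer: 3 5 4 5 6

Derivation:
Step 1: flows [0->1,3->0,0->4,3->2] -> levels [6 2 2 8 5]
Step 2: flows [0->1,3->0,0->4,3->2] -> levels [5 3 3 6 6]
Step 3: flows [0->1,3->0,4->0,3->2] -> levels [6 4 4 4 5]
Step 4: flows [0->1,0->3,0->4,2=3] -> levels [3 5 4 5 6]
Step 5: flows [1->0,3->0,4->0,3->2] -> levels [6 4 5 3 5]
Step 6: flows [0->1,0->3,0->4,2->3] -> levels [3 5 4 5 6]
  -> period-2 cycle: step 6 state = step 4 state; never stabilizes
  -> state at step 30: (30-4) mod 2 = 0, same as step 4 -> [3 5 4 5 6]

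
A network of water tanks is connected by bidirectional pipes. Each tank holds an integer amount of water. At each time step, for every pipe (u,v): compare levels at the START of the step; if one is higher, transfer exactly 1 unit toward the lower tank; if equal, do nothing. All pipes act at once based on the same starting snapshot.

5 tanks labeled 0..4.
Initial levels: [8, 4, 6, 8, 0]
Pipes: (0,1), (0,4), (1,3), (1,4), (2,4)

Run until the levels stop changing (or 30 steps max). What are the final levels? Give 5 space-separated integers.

Answer: 4 6 4 5 7

Derivation:
Step 1: flows [0->1,0->4,3->1,1->4,2->4] -> levels [6 5 5 7 3]
Step 2: flows [0->1,0->4,3->1,1->4,2->4] -> levels [4 6 4 6 6]
Step 3: flows [1->0,4->0,1=3,1=4,4->2] -> levels [6 5 5 6 4]
Step 4: flows [0->1,0->4,3->1,1->4,2->4] -> levels [4 6 4 5 7]
Step 5: flows [1->0,4->0,1->3,4->1,4->2] -> levels [6 5 5 6 4]
  -> period-2 cycle: step 5 state = step 3 state; never stabilizes
  -> state at step 30: (30-3) mod 2 = 1, same as step 4 -> [4 6 4 5 7]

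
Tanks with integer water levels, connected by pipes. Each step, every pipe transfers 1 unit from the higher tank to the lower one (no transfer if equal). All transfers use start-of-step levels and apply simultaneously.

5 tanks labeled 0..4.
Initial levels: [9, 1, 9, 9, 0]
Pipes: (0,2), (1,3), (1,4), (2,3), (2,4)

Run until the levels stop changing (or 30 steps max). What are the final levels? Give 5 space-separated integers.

Answer: 6 6 8 4 4

Derivation:
Step 1: flows [0=2,3->1,1->4,2=3,2->4] -> levels [9 1 8 8 2]
Step 2: flows [0->2,3->1,4->1,2=3,2->4] -> levels [8 3 8 7 2]
Step 3: flows [0=2,3->1,1->4,2->3,2->4] -> levels [8 3 6 7 4]
Step 4: flows [0->2,3->1,4->1,3->2,2->4] -> levels [7 5 7 5 4]
Step 5: flows [0=2,1=3,1->4,2->3,2->4] -> levels [7 4 5 6 6]
Step 6: flows [0->2,3->1,4->1,3->2,4->2] -> levels [6 6 8 4 4]
Step 7: flows [2->0,1->3,1->4,2->3,2->4] -> levels [7 4 5 6 6]
  -> period-2 cycle: step 7 state = step 5 state; never stabilizes
  -> state at step 30: (30-5) mod 2 = 1, same as step 6 -> [6 6 8 4 4]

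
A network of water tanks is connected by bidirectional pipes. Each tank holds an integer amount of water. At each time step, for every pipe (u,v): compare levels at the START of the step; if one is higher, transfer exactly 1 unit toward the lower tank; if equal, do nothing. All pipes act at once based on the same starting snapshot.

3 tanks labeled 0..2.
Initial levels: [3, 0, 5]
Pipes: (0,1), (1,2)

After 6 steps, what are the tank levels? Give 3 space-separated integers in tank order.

Answer: 2 4 2

Derivation:
Step 1: flows [0->1,2->1] -> levels [2 2 4]
Step 2: flows [0=1,2->1] -> levels [2 3 3]
Step 3: flows [1->0,1=2] -> levels [3 2 3]
Step 4: flows [0->1,2->1] -> levels [2 4 2]
Step 5: flows [1->0,1->2] -> levels [3 2 3]
  -> period-2 cycle: step 5 state = step 3 state
  -> state at step 6: (6-3) mod 2 = 1, same as step 4 -> [2 4 2]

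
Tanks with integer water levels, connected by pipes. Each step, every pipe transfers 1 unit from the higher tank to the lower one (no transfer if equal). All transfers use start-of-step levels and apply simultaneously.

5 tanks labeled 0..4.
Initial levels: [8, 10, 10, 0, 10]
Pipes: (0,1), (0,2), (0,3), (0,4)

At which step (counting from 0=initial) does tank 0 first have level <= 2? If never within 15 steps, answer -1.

Answer: -1

Derivation:
Step 1: flows [1->0,2->0,0->3,4->0] -> levels [10 9 9 1 9]
Step 2: flows [0->1,0->2,0->3,0->4] -> levels [6 10 10 2 10]
Step 3: flows [1->0,2->0,0->3,4->0] -> levels [8 9 9 3 9]
Step 4: flows [1->0,2->0,0->3,4->0] -> levels [10 8 8 4 8]
Step 5: flows [0->1,0->2,0->3,0->4] -> levels [6 9 9 5 9]
Step 6: flows [1->0,2->0,0->3,4->0] -> levels [8 8 8 6 8]
Step 7: flows [0=1,0=2,0->3,0=4] -> levels [7 8 8 7 8]
Step 8: flows [1->0,2->0,0=3,4->0] -> levels [10 7 7 7 7]
Step 9: flows [0->1,0->2,0->3,0->4] -> levels [6 8 8 8 8]
Step 10: flows [1->0,2->0,3->0,4->0] -> levels [10 7 7 7 7]
  -> period-2 cycle (repeats step 8); tank 0 never drops to <=2
Tank 0 never reaches <=2 within 15 steps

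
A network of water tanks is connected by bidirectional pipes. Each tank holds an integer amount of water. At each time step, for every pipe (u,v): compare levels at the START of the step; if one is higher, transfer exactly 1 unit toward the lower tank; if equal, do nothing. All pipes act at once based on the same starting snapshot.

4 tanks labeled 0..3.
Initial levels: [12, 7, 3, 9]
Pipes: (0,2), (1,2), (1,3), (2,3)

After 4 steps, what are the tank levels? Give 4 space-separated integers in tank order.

Answer: 8 8 7 8

Derivation:
Step 1: flows [0->2,1->2,3->1,3->2] -> levels [11 7 6 7]
Step 2: flows [0->2,1->2,1=3,3->2] -> levels [10 6 9 6]
Step 3: flows [0->2,2->1,1=3,2->3] -> levels [9 7 8 7]
Step 4: flows [0->2,2->1,1=3,2->3] -> levels [8 8 7 8]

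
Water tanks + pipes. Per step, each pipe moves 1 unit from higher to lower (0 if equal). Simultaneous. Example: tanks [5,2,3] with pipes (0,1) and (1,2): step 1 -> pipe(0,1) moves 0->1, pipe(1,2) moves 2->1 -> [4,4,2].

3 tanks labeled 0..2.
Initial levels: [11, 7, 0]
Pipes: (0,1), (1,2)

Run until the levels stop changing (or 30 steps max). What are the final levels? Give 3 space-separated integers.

Answer: 6 6 6

Derivation:
Step 1: flows [0->1,1->2] -> levels [10 7 1]
Step 2: flows [0->1,1->2] -> levels [9 7 2]
Step 3: flows [0->1,1->2] -> levels [8 7 3]
Step 4: flows [0->1,1->2] -> levels [7 7 4]
Step 5: flows [0=1,1->2] -> levels [7 6 5]
Step 6: flows [0->1,1->2] -> levels [6 6 6]
Step 7: flows [0=1,1=2] -> levels [6 6 6]
  -> stable (no change)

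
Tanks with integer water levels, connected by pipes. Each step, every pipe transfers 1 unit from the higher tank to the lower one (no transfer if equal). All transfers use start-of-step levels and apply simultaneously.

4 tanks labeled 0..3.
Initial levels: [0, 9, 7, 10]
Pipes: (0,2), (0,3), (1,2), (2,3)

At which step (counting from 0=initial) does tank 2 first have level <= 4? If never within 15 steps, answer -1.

Answer: -1

Derivation:
Step 1: flows [2->0,3->0,1->2,3->2] -> levels [2 8 8 8]
Step 2: flows [2->0,3->0,1=2,2=3] -> levels [4 8 7 7]
Step 3: flows [2->0,3->0,1->2,2=3] -> levels [6 7 7 6]
Step 4: flows [2->0,0=3,1=2,2->3] -> levels [7 7 5 7]
Step 5: flows [0->2,0=3,1->2,3->2] -> levels [6 6 8 6]
Step 6: flows [2->0,0=3,2->1,2->3] -> levels [7 7 5 7]
  -> period-2 cycle (repeats step 4); tank 2 never drops to <=4
Tank 2 never reaches <=4 within 15 steps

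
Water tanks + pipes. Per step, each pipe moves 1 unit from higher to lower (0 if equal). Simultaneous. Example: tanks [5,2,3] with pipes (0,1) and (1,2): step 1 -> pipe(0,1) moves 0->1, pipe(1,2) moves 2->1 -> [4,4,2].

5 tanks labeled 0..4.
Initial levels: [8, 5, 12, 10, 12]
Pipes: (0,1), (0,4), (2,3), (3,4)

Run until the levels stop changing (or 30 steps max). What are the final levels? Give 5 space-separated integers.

Answer: 10 8 9 11 9

Derivation:
Step 1: flows [0->1,4->0,2->3,4->3] -> levels [8 6 11 12 10]
Step 2: flows [0->1,4->0,3->2,3->4] -> levels [8 7 12 10 10]
Step 3: flows [0->1,4->0,2->3,3=4] -> levels [8 8 11 11 9]
Step 4: flows [0=1,4->0,2=3,3->4] -> levels [9 8 11 10 9]
Step 5: flows [0->1,0=4,2->3,3->4] -> levels [8 9 10 10 10]
Step 6: flows [1->0,4->0,2=3,3=4] -> levels [10 8 10 10 9]
Step 7: flows [0->1,0->4,2=3,3->4] -> levels [8 9 10 9 11]
Step 8: flows [1->0,4->0,2->3,4->3] -> levels [10 8 9 11 9]
Step 9: flows [0->1,0->4,3->2,3->4] -> levels [8 9 10 9 11]
  -> period-2 cycle: step 9 state = step 7 state; never stabilizes
  -> state at step 30: (30-7) mod 2 = 1, same as step 8 -> [10 8 9 11 9]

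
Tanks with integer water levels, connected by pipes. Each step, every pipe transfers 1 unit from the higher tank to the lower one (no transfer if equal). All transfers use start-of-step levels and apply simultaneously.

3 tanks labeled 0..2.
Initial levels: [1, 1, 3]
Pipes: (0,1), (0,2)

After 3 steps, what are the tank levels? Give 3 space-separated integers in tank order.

Step 1: flows [0=1,2->0] -> levels [2 1 2]
Step 2: flows [0->1,0=2] -> levels [1 2 2]
Step 3: flows [1->0,2->0] -> levels [3 1 1]

Answer: 3 1 1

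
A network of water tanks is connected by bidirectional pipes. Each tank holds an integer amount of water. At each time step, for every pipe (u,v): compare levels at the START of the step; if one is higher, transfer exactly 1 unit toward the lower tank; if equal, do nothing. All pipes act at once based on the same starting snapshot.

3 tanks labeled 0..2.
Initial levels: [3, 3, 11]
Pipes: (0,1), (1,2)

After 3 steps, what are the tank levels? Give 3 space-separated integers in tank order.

Answer: 4 5 8

Derivation:
Step 1: flows [0=1,2->1] -> levels [3 4 10]
Step 2: flows [1->0,2->1] -> levels [4 4 9]
Step 3: flows [0=1,2->1] -> levels [4 5 8]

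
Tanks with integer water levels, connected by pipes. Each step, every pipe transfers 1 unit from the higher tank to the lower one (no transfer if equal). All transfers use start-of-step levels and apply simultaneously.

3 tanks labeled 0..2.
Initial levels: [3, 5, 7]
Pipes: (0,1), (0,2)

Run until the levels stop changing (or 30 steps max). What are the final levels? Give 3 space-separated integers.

Answer: 5 5 5

Derivation:
Step 1: flows [1->0,2->0] -> levels [5 4 6]
Step 2: flows [0->1,2->0] -> levels [5 5 5]
Step 3: flows [0=1,0=2] -> levels [5 5 5]
  -> stable (no change)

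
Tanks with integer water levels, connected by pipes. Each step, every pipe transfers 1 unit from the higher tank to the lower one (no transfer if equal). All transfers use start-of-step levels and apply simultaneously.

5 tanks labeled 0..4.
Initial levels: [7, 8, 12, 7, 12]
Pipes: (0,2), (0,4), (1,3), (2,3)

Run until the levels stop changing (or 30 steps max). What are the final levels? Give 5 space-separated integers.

Answer: 11 8 8 9 10

Derivation:
Step 1: flows [2->0,4->0,1->3,2->3] -> levels [9 7 10 9 11]
Step 2: flows [2->0,4->0,3->1,2->3] -> levels [11 8 8 9 10]
Step 3: flows [0->2,0->4,3->1,3->2] -> levels [9 9 10 7 11]
Step 4: flows [2->0,4->0,1->3,2->3] -> levels [11 8 8 9 10]
  -> period-2 cycle: step 4 state = step 2 state; never stabilizes
  -> state at step 30: (30-2) mod 2 = 0, same as step 2 -> [11 8 8 9 10]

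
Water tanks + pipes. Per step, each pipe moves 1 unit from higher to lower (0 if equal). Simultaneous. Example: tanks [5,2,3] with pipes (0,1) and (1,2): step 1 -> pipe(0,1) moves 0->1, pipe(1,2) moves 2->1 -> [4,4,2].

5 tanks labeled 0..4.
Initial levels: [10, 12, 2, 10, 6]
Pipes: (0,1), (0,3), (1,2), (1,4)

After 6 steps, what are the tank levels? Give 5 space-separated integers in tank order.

Answer: 9 7 8 8 8

Derivation:
Step 1: flows [1->0,0=3,1->2,1->4] -> levels [11 9 3 10 7]
Step 2: flows [0->1,0->3,1->2,1->4] -> levels [9 8 4 11 8]
Step 3: flows [0->1,3->0,1->2,1=4] -> levels [9 8 5 10 8]
Step 4: flows [0->1,3->0,1->2,1=4] -> levels [9 8 6 9 8]
Step 5: flows [0->1,0=3,1->2,1=4] -> levels [8 8 7 9 8]
Step 6: flows [0=1,3->0,1->2,1=4] -> levels [9 7 8 8 8]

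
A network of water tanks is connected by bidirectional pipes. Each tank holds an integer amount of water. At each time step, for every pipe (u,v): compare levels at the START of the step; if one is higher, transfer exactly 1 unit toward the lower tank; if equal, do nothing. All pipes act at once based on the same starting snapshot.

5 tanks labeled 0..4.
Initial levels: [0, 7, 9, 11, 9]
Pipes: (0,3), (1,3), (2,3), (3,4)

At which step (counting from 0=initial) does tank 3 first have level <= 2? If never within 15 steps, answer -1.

Answer: -1

Derivation:
Step 1: flows [3->0,3->1,3->2,3->4] -> levels [1 8 10 7 10]
Step 2: flows [3->0,1->3,2->3,4->3] -> levels [2 7 9 9 9]
Step 3: flows [3->0,3->1,2=3,3=4] -> levels [3 8 9 7 9]
Step 4: flows [3->0,1->3,2->3,4->3] -> levels [4 7 8 9 8]
Step 5: flows [3->0,3->1,3->2,3->4] -> levels [5 8 9 5 9]
Step 6: flows [0=3,1->3,2->3,4->3] -> levels [5 7 8 8 8]
Step 7: flows [3->0,3->1,2=3,3=4] -> levels [6 8 8 6 8]
Step 8: flows [0=3,1->3,2->3,4->3] -> levels [6 7 7 9 7]
Step 9: flows [3->0,3->1,3->2,3->4] -> levels [7 8 8 5 8]
Step 10: flows [0->3,1->3,2->3,4->3] -> levels [6 7 7 9 7]
  -> period-2 cycle (repeats step 8); tank 3 never drops to <=2
Tank 3 never reaches <=2 within 15 steps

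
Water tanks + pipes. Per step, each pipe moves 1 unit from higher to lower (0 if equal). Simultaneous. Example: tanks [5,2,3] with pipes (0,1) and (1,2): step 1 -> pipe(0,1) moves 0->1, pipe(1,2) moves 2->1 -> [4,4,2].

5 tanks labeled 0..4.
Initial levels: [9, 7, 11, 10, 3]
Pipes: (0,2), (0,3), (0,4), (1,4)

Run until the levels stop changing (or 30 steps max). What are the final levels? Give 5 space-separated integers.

Step 1: flows [2->0,3->0,0->4,1->4] -> levels [10 6 10 9 5]
Step 2: flows [0=2,0->3,0->4,1->4] -> levels [8 5 10 10 7]
Step 3: flows [2->0,3->0,0->4,4->1] -> levels [9 6 9 9 7]
Step 4: flows [0=2,0=3,0->4,4->1] -> levels [8 7 9 9 7]
Step 5: flows [2->0,3->0,0->4,1=4] -> levels [9 7 8 8 8]
Step 6: flows [0->2,0->3,0->4,4->1] -> levels [6 8 9 9 8]
Step 7: flows [2->0,3->0,4->0,1=4] -> levels [9 8 8 8 7]
Step 8: flows [0->2,0->3,0->4,1->4] -> levels [6 7 9 9 9]
Step 9: flows [2->0,3->0,4->0,4->1] -> levels [9 8 8 8 7]
  -> period-2 cycle: step 9 state = step 7 state; never stabilizes
  -> state at step 30: (30-7) mod 2 = 1, same as step 8 -> [6 7 9 9 9]

Answer: 6 7 9 9 9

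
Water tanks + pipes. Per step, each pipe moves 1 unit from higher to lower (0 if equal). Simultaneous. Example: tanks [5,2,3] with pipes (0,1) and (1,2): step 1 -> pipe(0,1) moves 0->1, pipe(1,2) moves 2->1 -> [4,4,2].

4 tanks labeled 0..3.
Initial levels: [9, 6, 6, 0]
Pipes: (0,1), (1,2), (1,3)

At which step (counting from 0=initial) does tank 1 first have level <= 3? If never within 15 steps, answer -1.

Step 1: flows [0->1,1=2,1->3] -> levels [8 6 6 1]
Step 2: flows [0->1,1=2,1->3] -> levels [7 6 6 2]
Step 3: flows [0->1,1=2,1->3] -> levels [6 6 6 3]
Step 4: flows [0=1,1=2,1->3] -> levels [6 5 6 4]
Step 5: flows [0->1,2->1,1->3] -> levels [5 6 5 5]
Step 6: flows [1->0,1->2,1->3] -> levels [6 3 6 6]
Tank 1 first reaches <=3 at step 6

Answer: 6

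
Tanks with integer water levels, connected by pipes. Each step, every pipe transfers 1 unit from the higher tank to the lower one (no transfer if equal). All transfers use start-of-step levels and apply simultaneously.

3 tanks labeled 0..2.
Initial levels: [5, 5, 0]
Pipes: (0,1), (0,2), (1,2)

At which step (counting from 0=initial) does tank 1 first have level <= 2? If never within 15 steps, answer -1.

Step 1: flows [0=1,0->2,1->2] -> levels [4 4 2]
Step 2: flows [0=1,0->2,1->2] -> levels [3 3 4]
Step 3: flows [0=1,2->0,2->1] -> levels [4 4 2]
  -> period-2 cycle (repeats step 1); tank 1 never drops to <=2
Tank 1 never reaches <=2 within 15 steps

Answer: -1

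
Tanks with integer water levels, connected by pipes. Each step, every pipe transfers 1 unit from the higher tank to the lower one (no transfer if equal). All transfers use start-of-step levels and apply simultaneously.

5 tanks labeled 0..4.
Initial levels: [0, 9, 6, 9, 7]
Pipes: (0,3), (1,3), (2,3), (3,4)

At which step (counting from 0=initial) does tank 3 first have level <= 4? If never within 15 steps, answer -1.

Answer: 7

Derivation:
Step 1: flows [3->0,1=3,3->2,3->4] -> levels [1 9 7 6 8]
Step 2: flows [3->0,1->3,2->3,4->3] -> levels [2 8 6 8 7]
Step 3: flows [3->0,1=3,3->2,3->4] -> levels [3 8 7 5 8]
Step 4: flows [3->0,1->3,2->3,4->3] -> levels [4 7 6 7 7]
Step 5: flows [3->0,1=3,3->2,3=4] -> levels [5 7 7 5 7]
Step 6: flows [0=3,1->3,2->3,4->3] -> levels [5 6 6 8 6]
Step 7: flows [3->0,3->1,3->2,3->4] -> levels [6 7 7 4 7]
Tank 3 first reaches <=4 at step 7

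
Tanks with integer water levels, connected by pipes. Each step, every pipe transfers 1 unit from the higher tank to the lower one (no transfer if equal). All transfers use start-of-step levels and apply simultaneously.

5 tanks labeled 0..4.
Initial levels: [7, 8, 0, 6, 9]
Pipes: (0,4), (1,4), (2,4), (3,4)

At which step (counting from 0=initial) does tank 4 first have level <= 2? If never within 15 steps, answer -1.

Answer: -1

Derivation:
Step 1: flows [4->0,4->1,4->2,4->3] -> levels [8 9 1 7 5]
Step 2: flows [0->4,1->4,4->2,3->4] -> levels [7 8 2 6 7]
Step 3: flows [0=4,1->4,4->2,4->3] -> levels [7 7 3 7 6]
Step 4: flows [0->4,1->4,4->2,3->4] -> levels [6 6 4 6 8]
Step 5: flows [4->0,4->1,4->2,4->3] -> levels [7 7 5 7 4]
Step 6: flows [0->4,1->4,2->4,3->4] -> levels [6 6 4 6 8]
  -> period-2 cycle (repeats step 4); tank 4 never drops to <=2
Tank 4 never reaches <=2 within 15 steps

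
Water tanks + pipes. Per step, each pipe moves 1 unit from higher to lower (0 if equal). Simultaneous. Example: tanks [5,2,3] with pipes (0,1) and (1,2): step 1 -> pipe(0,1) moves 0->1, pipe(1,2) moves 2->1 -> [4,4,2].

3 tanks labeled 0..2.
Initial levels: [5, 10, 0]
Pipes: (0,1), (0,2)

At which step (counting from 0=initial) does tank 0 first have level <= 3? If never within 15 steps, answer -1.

Step 1: flows [1->0,0->2] -> levels [5 9 1]
Step 2: flows [1->0,0->2] -> levels [5 8 2]
Step 3: flows [1->0,0->2] -> levels [5 7 3]
Step 4: flows [1->0,0->2] -> levels [5 6 4]
Step 5: flows [1->0,0->2] -> levels [5 5 5]
Step 6: flows [0=1,0=2] -> levels [5 5 5]
  -> stable; tank 0 stays at 5 > 3
Tank 0 never reaches <=3 within 15 steps

Answer: -1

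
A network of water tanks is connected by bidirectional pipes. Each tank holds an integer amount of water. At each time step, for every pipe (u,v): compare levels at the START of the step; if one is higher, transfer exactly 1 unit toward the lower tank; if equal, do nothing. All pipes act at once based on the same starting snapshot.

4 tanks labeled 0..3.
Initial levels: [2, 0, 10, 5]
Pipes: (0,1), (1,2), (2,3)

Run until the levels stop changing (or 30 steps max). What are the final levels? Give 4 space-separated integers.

Step 1: flows [0->1,2->1,2->3] -> levels [1 2 8 6]
Step 2: flows [1->0,2->1,2->3] -> levels [2 2 6 7]
Step 3: flows [0=1,2->1,3->2] -> levels [2 3 6 6]
Step 4: flows [1->0,2->1,2=3] -> levels [3 3 5 6]
Step 5: flows [0=1,2->1,3->2] -> levels [3 4 5 5]
Step 6: flows [1->0,2->1,2=3] -> levels [4 4 4 5]
Step 7: flows [0=1,1=2,3->2] -> levels [4 4 5 4]
Step 8: flows [0=1,2->1,2->3] -> levels [4 5 3 5]
Step 9: flows [1->0,1->2,3->2] -> levels [5 3 5 4]
Step 10: flows [0->1,2->1,2->3] -> levels [4 5 3 5]
  -> period-2 cycle: step 10 state = step 8 state; never stabilizes
  -> state at step 30: (30-8) mod 2 = 0, same as step 8 -> [4 5 3 5]

Answer: 4 5 3 5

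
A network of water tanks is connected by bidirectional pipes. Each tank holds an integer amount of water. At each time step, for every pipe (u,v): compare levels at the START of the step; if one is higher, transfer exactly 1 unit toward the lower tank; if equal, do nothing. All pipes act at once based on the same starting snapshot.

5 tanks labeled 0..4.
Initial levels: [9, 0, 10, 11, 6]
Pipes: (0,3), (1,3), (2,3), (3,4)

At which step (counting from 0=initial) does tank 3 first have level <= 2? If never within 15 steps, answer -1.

Step 1: flows [3->0,3->1,3->2,3->4] -> levels [10 1 11 7 7]
Step 2: flows [0->3,3->1,2->3,3=4] -> levels [9 2 10 8 7]
Step 3: flows [0->3,3->1,2->3,3->4] -> levels [8 3 9 8 8]
Step 4: flows [0=3,3->1,2->3,3=4] -> levels [8 4 8 8 8]
Step 5: flows [0=3,3->1,2=3,3=4] -> levels [8 5 8 7 8]
Step 6: flows [0->3,3->1,2->3,4->3] -> levels [7 6 7 9 7]
Step 7: flows [3->0,3->1,3->2,3->4] -> levels [8 7 8 5 8]
Step 8: flows [0->3,1->3,2->3,4->3] -> levels [7 6 7 9 7]
  -> period-2 cycle (repeats step 6); tank 3 never drops to <=2
Tank 3 never reaches <=2 within 15 steps

Answer: -1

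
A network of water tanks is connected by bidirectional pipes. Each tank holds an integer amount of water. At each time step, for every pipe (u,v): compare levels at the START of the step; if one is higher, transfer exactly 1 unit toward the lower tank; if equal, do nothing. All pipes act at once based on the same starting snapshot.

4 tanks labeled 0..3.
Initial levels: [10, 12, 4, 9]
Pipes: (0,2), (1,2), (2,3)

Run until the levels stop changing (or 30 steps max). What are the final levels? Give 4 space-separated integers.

Answer: 8 9 10 8

Derivation:
Step 1: flows [0->2,1->2,3->2] -> levels [9 11 7 8]
Step 2: flows [0->2,1->2,3->2] -> levels [8 10 10 7]
Step 3: flows [2->0,1=2,2->3] -> levels [9 10 8 8]
Step 4: flows [0->2,1->2,2=3] -> levels [8 9 10 8]
Step 5: flows [2->0,2->1,2->3] -> levels [9 10 7 9]
Step 6: flows [0->2,1->2,3->2] -> levels [8 9 10 8]
  -> period-2 cycle: step 6 state = step 4 state; never stabilizes
  -> state at step 30: (30-4) mod 2 = 0, same as step 4 -> [8 9 10 8]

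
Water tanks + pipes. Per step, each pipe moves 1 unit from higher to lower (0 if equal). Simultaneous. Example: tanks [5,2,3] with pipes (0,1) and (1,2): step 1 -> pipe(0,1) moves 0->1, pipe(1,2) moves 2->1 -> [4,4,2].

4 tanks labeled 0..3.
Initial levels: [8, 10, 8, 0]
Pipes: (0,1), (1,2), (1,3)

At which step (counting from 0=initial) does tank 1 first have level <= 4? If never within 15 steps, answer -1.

Step 1: flows [1->0,1->2,1->3] -> levels [9 7 9 1]
Step 2: flows [0->1,2->1,1->3] -> levels [8 8 8 2]
Step 3: flows [0=1,1=2,1->3] -> levels [8 7 8 3]
Step 4: flows [0->1,2->1,1->3] -> levels [7 8 7 4]
Step 5: flows [1->0,1->2,1->3] -> levels [8 5 8 5]
Step 6: flows [0->1,2->1,1=3] -> levels [7 7 7 5]
Step 7: flows [0=1,1=2,1->3] -> levels [7 6 7 6]
Step 8: flows [0->1,2->1,1=3] -> levels [6 8 6 6]
Step 9: flows [1->0,1->2,1->3] -> levels [7 5 7 7]
Step 10: flows [0->1,2->1,3->1] -> levels [6 8 6 6]
  -> period-2 cycle (repeats step 8); tank 1 never drops to <=4
Tank 1 never reaches <=4 within 15 steps

Answer: -1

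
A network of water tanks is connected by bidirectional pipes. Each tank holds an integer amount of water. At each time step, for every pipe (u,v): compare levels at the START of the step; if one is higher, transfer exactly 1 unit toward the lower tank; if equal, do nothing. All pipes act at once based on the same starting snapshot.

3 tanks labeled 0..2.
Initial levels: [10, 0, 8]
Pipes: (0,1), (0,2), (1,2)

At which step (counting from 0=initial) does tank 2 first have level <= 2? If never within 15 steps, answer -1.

Step 1: flows [0->1,0->2,2->1] -> levels [8 2 8]
Step 2: flows [0->1,0=2,2->1] -> levels [7 4 7]
Step 3: flows [0->1,0=2,2->1] -> levels [6 6 6]
Step 4: flows [0=1,0=2,1=2] -> levels [6 6 6]
  -> stable; tank 2 stays at 6 > 2
Tank 2 never reaches <=2 within 15 steps

Answer: -1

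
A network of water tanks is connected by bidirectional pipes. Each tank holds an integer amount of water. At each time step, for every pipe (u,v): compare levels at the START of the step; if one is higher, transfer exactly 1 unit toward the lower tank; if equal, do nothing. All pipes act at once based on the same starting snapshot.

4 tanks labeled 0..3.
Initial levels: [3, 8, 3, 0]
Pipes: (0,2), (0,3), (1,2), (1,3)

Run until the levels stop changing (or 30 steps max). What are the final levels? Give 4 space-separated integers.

Step 1: flows [0=2,0->3,1->2,1->3] -> levels [2 6 4 2]
Step 2: flows [2->0,0=3,1->2,1->3] -> levels [3 4 4 3]
Step 3: flows [2->0,0=3,1=2,1->3] -> levels [4 3 3 4]
Step 4: flows [0->2,0=3,1=2,3->1] -> levels [3 4 4 3]
  -> period-2 cycle: step 4 state = step 2 state; never stabilizes
  -> state at step 30: (30-2) mod 2 = 0, same as step 2 -> [3 4 4 3]

Answer: 3 4 4 3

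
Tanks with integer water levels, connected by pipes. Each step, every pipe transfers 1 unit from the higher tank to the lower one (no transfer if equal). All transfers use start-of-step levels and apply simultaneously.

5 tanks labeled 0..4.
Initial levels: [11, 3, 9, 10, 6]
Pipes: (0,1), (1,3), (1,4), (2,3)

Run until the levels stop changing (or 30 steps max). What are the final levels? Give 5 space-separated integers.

Answer: 8 7 7 9 8

Derivation:
Step 1: flows [0->1,3->1,4->1,3->2] -> levels [10 6 10 8 5]
Step 2: flows [0->1,3->1,1->4,2->3] -> levels [9 7 9 8 6]
Step 3: flows [0->1,3->1,1->4,2->3] -> levels [8 8 8 8 7]
Step 4: flows [0=1,1=3,1->4,2=3] -> levels [8 7 8 8 8]
Step 5: flows [0->1,3->1,4->1,2=3] -> levels [7 10 8 7 7]
Step 6: flows [1->0,1->3,1->4,2->3] -> levels [8 7 7 9 8]
Step 7: flows [0->1,3->1,4->1,3->2] -> levels [7 10 8 7 7]
  -> period-2 cycle: step 7 state = step 5 state; never stabilizes
  -> state at step 30: (30-5) mod 2 = 1, same as step 6 -> [8 7 7 9 8]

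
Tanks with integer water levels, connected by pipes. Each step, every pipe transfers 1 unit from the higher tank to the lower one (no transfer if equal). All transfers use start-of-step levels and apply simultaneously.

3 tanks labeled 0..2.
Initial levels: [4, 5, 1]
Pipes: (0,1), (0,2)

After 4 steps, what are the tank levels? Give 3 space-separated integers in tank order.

Answer: 2 4 4

Derivation:
Step 1: flows [1->0,0->2] -> levels [4 4 2]
Step 2: flows [0=1,0->2] -> levels [3 4 3]
Step 3: flows [1->0,0=2] -> levels [4 3 3]
Step 4: flows [0->1,0->2] -> levels [2 4 4]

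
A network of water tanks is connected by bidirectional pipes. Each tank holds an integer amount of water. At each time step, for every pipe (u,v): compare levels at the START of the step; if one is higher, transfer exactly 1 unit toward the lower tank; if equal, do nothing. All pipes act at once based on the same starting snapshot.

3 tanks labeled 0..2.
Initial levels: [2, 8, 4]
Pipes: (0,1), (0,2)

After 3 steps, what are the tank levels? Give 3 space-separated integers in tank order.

Answer: 5 5 4

Derivation:
Step 1: flows [1->0,2->0] -> levels [4 7 3]
Step 2: flows [1->0,0->2] -> levels [4 6 4]
Step 3: flows [1->0,0=2] -> levels [5 5 4]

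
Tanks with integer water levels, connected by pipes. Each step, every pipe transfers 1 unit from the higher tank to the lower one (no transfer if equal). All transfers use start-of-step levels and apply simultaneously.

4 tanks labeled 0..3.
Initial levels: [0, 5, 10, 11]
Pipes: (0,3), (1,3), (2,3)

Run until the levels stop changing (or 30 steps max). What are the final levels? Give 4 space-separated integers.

Step 1: flows [3->0,3->1,3->2] -> levels [1 6 11 8]
Step 2: flows [3->0,3->1,2->3] -> levels [2 7 10 7]
Step 3: flows [3->0,1=3,2->3] -> levels [3 7 9 7]
Step 4: flows [3->0,1=3,2->3] -> levels [4 7 8 7]
Step 5: flows [3->0,1=3,2->3] -> levels [5 7 7 7]
Step 6: flows [3->0,1=3,2=3] -> levels [6 7 7 6]
Step 7: flows [0=3,1->3,2->3] -> levels [6 6 6 8]
Step 8: flows [3->0,3->1,3->2] -> levels [7 7 7 5]
Step 9: flows [0->3,1->3,2->3] -> levels [6 6 6 8]
  -> period-2 cycle: step 9 state = step 7 state; never stabilizes
  -> state at step 30: (30-7) mod 2 = 1, same as step 8 -> [7 7 7 5]

Answer: 7 7 7 5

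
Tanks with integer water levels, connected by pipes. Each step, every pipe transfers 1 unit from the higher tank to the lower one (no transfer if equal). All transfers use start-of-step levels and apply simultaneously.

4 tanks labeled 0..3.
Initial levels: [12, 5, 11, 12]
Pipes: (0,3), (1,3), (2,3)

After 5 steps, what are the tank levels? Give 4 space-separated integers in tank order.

Step 1: flows [0=3,3->1,3->2] -> levels [12 6 12 10]
Step 2: flows [0->3,3->1,2->3] -> levels [11 7 11 11]
Step 3: flows [0=3,3->1,2=3] -> levels [11 8 11 10]
Step 4: flows [0->3,3->1,2->3] -> levels [10 9 10 11]
Step 5: flows [3->0,3->1,3->2] -> levels [11 10 11 8]

Answer: 11 10 11 8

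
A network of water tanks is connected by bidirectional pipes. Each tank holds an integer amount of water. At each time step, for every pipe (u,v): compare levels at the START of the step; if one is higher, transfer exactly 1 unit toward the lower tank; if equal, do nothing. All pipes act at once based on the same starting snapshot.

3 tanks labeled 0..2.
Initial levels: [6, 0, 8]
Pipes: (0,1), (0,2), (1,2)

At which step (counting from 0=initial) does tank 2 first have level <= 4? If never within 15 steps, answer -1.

Answer: 3

Derivation:
Step 1: flows [0->1,2->0,2->1] -> levels [6 2 6]
Step 2: flows [0->1,0=2,2->1] -> levels [5 4 5]
Step 3: flows [0->1,0=2,2->1] -> levels [4 6 4]
Tank 2 first reaches <=4 at step 3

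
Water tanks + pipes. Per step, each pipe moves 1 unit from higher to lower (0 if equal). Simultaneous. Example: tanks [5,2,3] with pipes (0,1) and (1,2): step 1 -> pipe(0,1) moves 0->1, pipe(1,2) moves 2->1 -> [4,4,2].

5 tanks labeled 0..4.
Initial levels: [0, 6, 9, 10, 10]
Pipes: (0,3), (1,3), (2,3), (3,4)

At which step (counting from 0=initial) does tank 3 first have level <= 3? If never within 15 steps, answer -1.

Answer: -1

Derivation:
Step 1: flows [3->0,3->1,3->2,3=4] -> levels [1 7 10 7 10]
Step 2: flows [3->0,1=3,2->3,4->3] -> levels [2 7 9 8 9]
Step 3: flows [3->0,3->1,2->3,4->3] -> levels [3 8 8 8 8]
Step 4: flows [3->0,1=3,2=3,3=4] -> levels [4 8 8 7 8]
Step 5: flows [3->0,1->3,2->3,4->3] -> levels [5 7 7 9 7]
Step 6: flows [3->0,3->1,3->2,3->4] -> levels [6 8 8 5 8]
Step 7: flows [0->3,1->3,2->3,4->3] -> levels [5 7 7 9 7]
  -> period-2 cycle (repeats step 5); tank 3 never drops to <=3
Tank 3 never reaches <=3 within 15 steps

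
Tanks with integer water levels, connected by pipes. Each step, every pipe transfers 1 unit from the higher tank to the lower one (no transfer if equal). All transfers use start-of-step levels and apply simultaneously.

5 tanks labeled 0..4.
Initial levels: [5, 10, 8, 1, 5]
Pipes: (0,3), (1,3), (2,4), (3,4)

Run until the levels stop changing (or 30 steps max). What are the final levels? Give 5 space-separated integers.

Answer: 5 6 6 7 5

Derivation:
Step 1: flows [0->3,1->3,2->4,4->3] -> levels [4 9 7 4 5]
Step 2: flows [0=3,1->3,2->4,4->3] -> levels [4 8 6 6 5]
Step 3: flows [3->0,1->3,2->4,3->4] -> levels [5 7 5 5 7]
Step 4: flows [0=3,1->3,4->2,4->3] -> levels [5 6 6 7 5]
Step 5: flows [3->0,3->1,2->4,3->4] -> levels [6 7 5 4 7]
Step 6: flows [0->3,1->3,4->2,4->3] -> levels [5 6 6 7 5]
  -> period-2 cycle: step 6 state = step 4 state; never stabilizes
  -> state at step 30: (30-4) mod 2 = 0, same as step 4 -> [5 6 6 7 5]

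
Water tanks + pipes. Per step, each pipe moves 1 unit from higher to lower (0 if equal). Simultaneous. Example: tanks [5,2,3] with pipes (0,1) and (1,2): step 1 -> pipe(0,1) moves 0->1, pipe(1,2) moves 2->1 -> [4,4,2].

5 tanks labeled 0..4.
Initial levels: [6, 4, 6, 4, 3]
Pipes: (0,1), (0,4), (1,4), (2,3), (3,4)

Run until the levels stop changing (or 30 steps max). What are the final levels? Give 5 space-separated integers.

Answer: 5 5 4 6 3

Derivation:
Step 1: flows [0->1,0->4,1->4,2->3,3->4] -> levels [4 4 5 4 6]
Step 2: flows [0=1,4->0,4->1,2->3,4->3] -> levels [5 5 4 6 3]
Step 3: flows [0=1,0->4,1->4,3->2,3->4] -> levels [4 4 5 4 6]
  -> period-2 cycle: step 3 state = step 1 state; never stabilizes
  -> state at step 30: (30-1) mod 2 = 1, same as step 2 -> [5 5 4 6 3]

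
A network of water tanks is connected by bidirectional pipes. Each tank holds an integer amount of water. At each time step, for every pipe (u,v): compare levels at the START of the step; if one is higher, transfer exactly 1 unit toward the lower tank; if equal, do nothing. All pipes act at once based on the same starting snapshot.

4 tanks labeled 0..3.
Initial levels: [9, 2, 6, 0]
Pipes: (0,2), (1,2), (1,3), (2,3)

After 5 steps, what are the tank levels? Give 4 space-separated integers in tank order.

Answer: 6 4 3 4

Derivation:
Step 1: flows [0->2,2->1,1->3,2->3] -> levels [8 2 5 2]
Step 2: flows [0->2,2->1,1=3,2->3] -> levels [7 3 4 3]
Step 3: flows [0->2,2->1,1=3,2->3] -> levels [6 4 3 4]
Step 4: flows [0->2,1->2,1=3,3->2] -> levels [5 3 6 3]
Step 5: flows [2->0,2->1,1=3,2->3] -> levels [6 4 3 4]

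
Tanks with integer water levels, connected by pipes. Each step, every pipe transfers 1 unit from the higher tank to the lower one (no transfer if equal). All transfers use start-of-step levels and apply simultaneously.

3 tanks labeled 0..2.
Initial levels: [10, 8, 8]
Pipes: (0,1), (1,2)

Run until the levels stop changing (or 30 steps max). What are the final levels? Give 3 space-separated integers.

Answer: 9 8 9

Derivation:
Step 1: flows [0->1,1=2] -> levels [9 9 8]
Step 2: flows [0=1,1->2] -> levels [9 8 9]
Step 3: flows [0->1,2->1] -> levels [8 10 8]
Step 4: flows [1->0,1->2] -> levels [9 8 9]
  -> period-2 cycle: step 4 state = step 2 state; never stabilizes
  -> state at step 30: (30-2) mod 2 = 0, same as step 2 -> [9 8 9]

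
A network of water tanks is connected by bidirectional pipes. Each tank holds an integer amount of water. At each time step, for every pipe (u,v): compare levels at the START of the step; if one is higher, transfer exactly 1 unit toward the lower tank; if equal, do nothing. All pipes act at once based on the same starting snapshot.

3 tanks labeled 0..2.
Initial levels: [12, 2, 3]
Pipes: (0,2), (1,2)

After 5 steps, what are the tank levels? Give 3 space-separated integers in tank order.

Step 1: flows [0->2,2->1] -> levels [11 3 3]
Step 2: flows [0->2,1=2] -> levels [10 3 4]
Step 3: flows [0->2,2->1] -> levels [9 4 4]
Step 4: flows [0->2,1=2] -> levels [8 4 5]
Step 5: flows [0->2,2->1] -> levels [7 5 5]

Answer: 7 5 5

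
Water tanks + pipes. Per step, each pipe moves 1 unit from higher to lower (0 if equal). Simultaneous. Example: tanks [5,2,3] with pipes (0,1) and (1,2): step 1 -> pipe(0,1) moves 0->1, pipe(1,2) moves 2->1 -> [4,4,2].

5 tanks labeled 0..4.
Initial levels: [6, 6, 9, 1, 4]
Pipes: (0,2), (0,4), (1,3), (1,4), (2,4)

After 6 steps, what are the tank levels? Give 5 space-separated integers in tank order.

Step 1: flows [2->0,0->4,1->3,1->4,2->4] -> levels [6 4 7 2 7]
Step 2: flows [2->0,4->0,1->3,4->1,2=4] -> levels [8 4 6 3 5]
Step 3: flows [0->2,0->4,1->3,4->1,2->4] -> levels [6 4 6 4 6]
Step 4: flows [0=2,0=4,1=3,4->1,2=4] -> levels [6 5 6 4 5]
Step 5: flows [0=2,0->4,1->3,1=4,2->4] -> levels [5 4 5 5 7]
Step 6: flows [0=2,4->0,3->1,4->1,4->2] -> levels [6 6 6 4 4]

Answer: 6 6 6 4 4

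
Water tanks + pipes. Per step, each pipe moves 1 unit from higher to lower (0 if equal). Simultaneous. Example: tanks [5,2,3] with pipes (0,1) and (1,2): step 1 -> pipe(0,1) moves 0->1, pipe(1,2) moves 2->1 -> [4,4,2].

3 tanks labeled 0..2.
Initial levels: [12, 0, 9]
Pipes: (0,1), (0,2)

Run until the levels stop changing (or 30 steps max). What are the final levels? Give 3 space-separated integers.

Answer: 7 7 7

Derivation:
Step 1: flows [0->1,0->2] -> levels [10 1 10]
Step 2: flows [0->1,0=2] -> levels [9 2 10]
Step 3: flows [0->1,2->0] -> levels [9 3 9]
Step 4: flows [0->1,0=2] -> levels [8 4 9]
Step 5: flows [0->1,2->0] -> levels [8 5 8]
Step 6: flows [0->1,0=2] -> levels [7 6 8]
Step 7: flows [0->1,2->0] -> levels [7 7 7]
Step 8: flows [0=1,0=2] -> levels [7 7 7]
  -> stable (no change)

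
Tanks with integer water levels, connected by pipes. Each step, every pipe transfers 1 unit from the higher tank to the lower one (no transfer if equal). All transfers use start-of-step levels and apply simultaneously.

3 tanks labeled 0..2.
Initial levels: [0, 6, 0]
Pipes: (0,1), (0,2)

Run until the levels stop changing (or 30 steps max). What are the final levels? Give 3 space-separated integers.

Answer: 2 2 2

Derivation:
Step 1: flows [1->0,0=2] -> levels [1 5 0]
Step 2: flows [1->0,0->2] -> levels [1 4 1]
Step 3: flows [1->0,0=2] -> levels [2 3 1]
Step 4: flows [1->0,0->2] -> levels [2 2 2]
Step 5: flows [0=1,0=2] -> levels [2 2 2]
  -> stable (no change)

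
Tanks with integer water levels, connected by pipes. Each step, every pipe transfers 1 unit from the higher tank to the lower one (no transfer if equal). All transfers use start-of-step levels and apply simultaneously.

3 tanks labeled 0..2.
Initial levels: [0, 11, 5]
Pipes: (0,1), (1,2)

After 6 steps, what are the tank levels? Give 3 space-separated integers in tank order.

Step 1: flows [1->0,1->2] -> levels [1 9 6]
Step 2: flows [1->0,1->2] -> levels [2 7 7]
Step 3: flows [1->0,1=2] -> levels [3 6 7]
Step 4: flows [1->0,2->1] -> levels [4 6 6]
Step 5: flows [1->0,1=2] -> levels [5 5 6]
Step 6: flows [0=1,2->1] -> levels [5 6 5]

Answer: 5 6 5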